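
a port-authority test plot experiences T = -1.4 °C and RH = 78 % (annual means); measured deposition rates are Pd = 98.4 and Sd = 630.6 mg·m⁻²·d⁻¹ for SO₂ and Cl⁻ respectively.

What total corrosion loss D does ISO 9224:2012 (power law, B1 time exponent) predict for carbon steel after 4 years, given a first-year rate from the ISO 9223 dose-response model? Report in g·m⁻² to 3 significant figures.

D(4) = 1.38e+03 g·m⁻²

carbon steel: f(T) = +0.150·(T−10) [T≤10 °C] = -1.7100
  SO₂ term: 1.77·98.4^0.52·exp(0.02·78-1.7100) = 16.56
  Cl⁻ term: 0.102·630.6^0.62·exp(0.033·78+0.04·-1.4) = 68.87
  sum: 16.56 + 68.87 → r_corr = 85.43 μm/a
Long-term exponent b (ISO 9224 Table 2, B1) = 0.523
  D(4) = 85.43 × 4^0.523 = 85.43 × 2.065 = 176.4 μm
  Mass loss = 176.4 μm × 7.85 g/cm³ = 1385 g·m⁻²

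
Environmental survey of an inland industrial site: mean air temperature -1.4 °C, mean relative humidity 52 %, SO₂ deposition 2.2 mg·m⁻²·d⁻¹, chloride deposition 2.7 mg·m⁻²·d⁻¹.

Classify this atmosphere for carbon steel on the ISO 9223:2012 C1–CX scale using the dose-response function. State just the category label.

carbon steel: T≤10 °C ⇒ hinge +0.150·(-1.4−10) = -1.7100
  SO₂ term: 1.77·2.2^0.52·exp(0.02·52-1.7100) = 1.365
  Cl⁻ term: 0.102·2.7^0.62·exp(0.033·52+0.04·-1.4) = 0.9931
  r_corr = 1.365 + 0.9931 = 2.358 μm/a
2.36 μm/a falls in (1.3, 25] for carbon steel → category C2

C2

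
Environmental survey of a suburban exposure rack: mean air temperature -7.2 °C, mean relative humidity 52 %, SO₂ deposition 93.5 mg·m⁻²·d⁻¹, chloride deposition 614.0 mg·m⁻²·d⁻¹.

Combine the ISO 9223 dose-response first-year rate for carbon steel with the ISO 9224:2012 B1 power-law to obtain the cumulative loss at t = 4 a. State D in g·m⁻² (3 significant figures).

D(4) = 434 g·m⁻²

carbon steel: f(T) = +0.150·(T−10) [T≤10 °C] = -2.5800
  sulphur-dioxide contribution → 4.018 μm/a
  chloride contribution → 22.77 μm/a
  total first-year rate 26.79 μm/a
ISO 9224: D(t) = r_corr · t^b with b = 0.523 (carbon steel, B1)
  D(4) = 26.79 × 4^0.523 = 26.79 × 2.065 = 55.32 μm
  Mass loss = 55.32 μm × 7.85 g/cm³ = 434.3 g·m⁻²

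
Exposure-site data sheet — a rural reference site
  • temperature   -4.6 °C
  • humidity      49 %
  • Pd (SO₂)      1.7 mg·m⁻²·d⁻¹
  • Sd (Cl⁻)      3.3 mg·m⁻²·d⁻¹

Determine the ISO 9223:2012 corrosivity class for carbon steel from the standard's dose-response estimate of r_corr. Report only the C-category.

C2

carbon steel: temperature factor f = +0.150·(-14.6) = -2.1900
  SO₂ term: 1.77·1.7^0.52·exp(0.02·49-2.1900) = 0.6955
  Cl⁻ term: 0.102·3.3^0.62·exp(0.033·49+0.04·-4.6) = 0.8962
  r_corr = 0.6955 + 0.8962 = 1.592 μm/a
ISO 9223 Table 2 (carbon steel): 1.3 < 1.59 ≤ 25 μm/a ⇒ C2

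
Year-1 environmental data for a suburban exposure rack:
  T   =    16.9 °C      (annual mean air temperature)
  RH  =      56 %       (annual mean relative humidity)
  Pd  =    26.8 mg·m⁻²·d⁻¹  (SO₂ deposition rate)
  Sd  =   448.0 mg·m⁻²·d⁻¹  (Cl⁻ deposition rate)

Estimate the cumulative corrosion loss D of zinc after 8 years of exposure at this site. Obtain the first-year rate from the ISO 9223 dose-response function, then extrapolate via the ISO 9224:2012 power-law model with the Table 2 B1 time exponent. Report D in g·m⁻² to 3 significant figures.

D(8) = 162 g·m⁻²

zinc: T>10 °C ⇒ hinge -0.071·(16.9−10) = -0.4899
  SO₂ term: 0.0129·26.8^0.44·exp(0.046·56-0.4899) = 0.4415
  Sd branch = 0.0175·Sd^0.57·e^(0.008·RH+0.085·T) = 3.738 μm/a
  sum: 0.4415 + 3.738 → r_corr = 4.18 μm/a
ISO 9224: D(t) = r_corr · t^b with b = 0.813 (zinc, B1)
  D(8) = 4.18 × 8^0.813 = 4.18 × 5.423 = 22.67 μm
  Mass loss = 22.67 μm × 7.14 g/cm³ = 161.8 g·m⁻²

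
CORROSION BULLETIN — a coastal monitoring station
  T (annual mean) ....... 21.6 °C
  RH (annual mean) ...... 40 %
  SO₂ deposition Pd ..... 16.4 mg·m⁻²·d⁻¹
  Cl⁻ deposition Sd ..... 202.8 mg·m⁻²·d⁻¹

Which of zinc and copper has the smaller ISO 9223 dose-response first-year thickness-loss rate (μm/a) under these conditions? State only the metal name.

copper

zinc: f(T) = -0.071·(T−10) [T>10 °C] = -0.8236
  SO₂ term: 0.0129·16.4^0.44·exp(0.046·40-0.8236) = 0.1221
  Cl⁻ term: 0.0175·202.8^0.57·exp(0.008·40+0.085·21.6) = 3.122
  r_corr = 0.1221 + 3.122 = 3.244 μm/a
copper: temperature factor f = -0.080·(11.6) = -0.9280
  Pd branch = 0.0053·Pd^0.26·e^(0.059·RH+f) = 0.04592 μm/a
  Cl⁻ term: 0.01025·202.8^0.27·exp(0.036·40+0.049·21.6) = 0.5232
  r_corr = 0.04592 + 0.5232 = 0.5691 μm/a
Ordering by μm/a: zinc (3.24) > copper (0.569)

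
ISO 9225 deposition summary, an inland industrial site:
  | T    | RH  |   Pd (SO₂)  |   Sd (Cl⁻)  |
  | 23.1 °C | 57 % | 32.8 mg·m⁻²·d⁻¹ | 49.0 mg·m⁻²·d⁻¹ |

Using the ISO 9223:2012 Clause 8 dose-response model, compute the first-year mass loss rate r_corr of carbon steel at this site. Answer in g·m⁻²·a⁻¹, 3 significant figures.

r_corr = 279 g·m⁻²·a⁻¹

carbon steel: T>10 °C ⇒ hinge -0.054·(23.1−10) = -0.7074
  SO₂ term: 1.77·32.8^0.52·exp(0.02·57-0.7074) = 16.75
  Sd branch = 0.102·Sd^0.62·e^(0.033·RH+0.04·T) = 18.82 μm/a
  sum: 16.75 + 18.82 → r_corr = 35.58 μm/a
Convert to mass loss: 35.58 μm/a × 7.85 g/cm³ = 279.3 g·m⁻²·a⁻¹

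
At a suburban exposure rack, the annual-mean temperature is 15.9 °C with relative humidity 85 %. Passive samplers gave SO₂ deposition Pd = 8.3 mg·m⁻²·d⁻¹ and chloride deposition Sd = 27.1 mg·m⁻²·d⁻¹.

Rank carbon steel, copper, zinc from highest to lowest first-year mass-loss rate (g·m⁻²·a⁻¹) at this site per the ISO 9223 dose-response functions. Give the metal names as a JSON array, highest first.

["carbon steel", "copper", "zinc"]

carbon steel: T>10 °C ⇒ hinge -0.054·(15.9−10) = -0.3186
  Pd branch = 1.77·Pd^0.52·e^(0.02·RH+f) = 21.18 μm/a
  Cl⁻ term: 0.102·27.1^0.62·exp(0.033·85+0.04·15.9) = 24.63
  r_corr = 21.18 + 24.63 = 45.8 μm/a
  mass loss = 45.8 μm/a × 7.85 g/cm³ = 359.6 g·m⁻²·a⁻¹
copper: T>10 °C ⇒ hinge -0.080·(15.9−10) = -0.4720
  SO₂ term: 0.0053·8.3^0.26·exp(0.059·85-0.4720) = 0.8634
  Cl⁻ term: 0.01025·27.1^0.27·exp(0.036·85+0.049·15.9) = 1.161
  sum: 0.8634 + 1.161 → r_corr = 2.025 μm/a
  mass loss = 2.025 μm/a × 8.96 g/cm³ = 18.14 g·m⁻²·a⁻¹
zinc: f(T) = -0.071·(T−10) [T>10 °C] = -0.4189
  Pd branch = 0.0129·Pd^0.44·e^(0.046·RH+f) = 1.074 μm/a
  Cl⁻ term: 0.0175·27.1^0.57·exp(0.008·85+0.085·15.9) = 0.8752
  r_corr = 1.074 + 0.8752 = 1.95 μm/a
  mass loss = 1.95 μm/a × 7.14 g/cm³ = 13.92 g·m⁻²·a⁻¹
Ordering by g·m⁻²·a⁻¹: carbon steel (360) > copper (18.1) > zinc (13.9)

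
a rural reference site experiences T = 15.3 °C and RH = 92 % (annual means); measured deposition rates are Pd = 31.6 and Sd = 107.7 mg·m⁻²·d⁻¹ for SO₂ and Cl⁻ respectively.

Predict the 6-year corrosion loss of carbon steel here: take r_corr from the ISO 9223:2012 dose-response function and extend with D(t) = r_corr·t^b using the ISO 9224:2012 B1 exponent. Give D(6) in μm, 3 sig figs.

carbon steel: T>10 °C ⇒ hinge -0.054·(15.3−10) = -0.2862
  SO₂ term: 1.77·31.6^0.52·exp(0.02·92-0.2862) = 50.42
  Sd branch = 0.102·Sd^0.62·e^(0.033·RH+0.04·T) = 71.27 μm/a
  r_corr = 50.42 + 71.27 = 121.7 μm/a
Power-law: D(6) = r_corr · 6^0.523
  D(6) = 121.7 × 6^0.523 = 121.7 × 2.553 = 310.6 μm

D(6) = 311 μm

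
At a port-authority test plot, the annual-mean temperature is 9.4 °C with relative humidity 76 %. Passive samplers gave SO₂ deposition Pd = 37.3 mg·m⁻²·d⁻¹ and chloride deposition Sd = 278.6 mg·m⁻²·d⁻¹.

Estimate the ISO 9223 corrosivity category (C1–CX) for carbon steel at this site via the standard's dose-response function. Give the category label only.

carbon steel: T≤10 °C ⇒ hinge +0.150·(9.4−10) = -0.0900
  sulphur-dioxide contribution → 48.56 μm/a
  chloride contribution → 59.84 μm/a
  total first-year rate 108.4 μm/a
Category bounds: 80…200 μm/a bracket r_corr ⇒ C5

C5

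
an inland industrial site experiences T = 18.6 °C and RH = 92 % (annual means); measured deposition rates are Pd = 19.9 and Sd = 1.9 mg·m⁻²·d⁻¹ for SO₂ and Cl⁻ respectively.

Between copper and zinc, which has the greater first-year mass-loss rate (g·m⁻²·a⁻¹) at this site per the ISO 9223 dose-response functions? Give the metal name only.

copper

copper: f(T) = -0.080·(T−10) [T>10 °C] = -0.6880
  sulphur-dioxide contribution → 1.32 μm/a
  chloride contribution → 0.8321 μm/a
  ⇒ r_corr(copper) = 2.152 μm/a
  mass loss = 2.152 μm/a × 8.96 g/cm³ = 19.28 g·m⁻²·a⁻¹
zinc: T>10 °C ⇒ hinge -0.071·(18.6−10) = -0.6106
  sulphur-dioxide contribution → 1.798 μm/a
  chloride contribution → 0.256 μm/a
  total first-year rate 2.054 μm/a
  mass loss = 2.054 μm/a × 7.14 g/cm³ = 14.67 g·m⁻²·a⁻¹
Ordering by g·m⁻²·a⁻¹: copper (19.3) > zinc (14.7)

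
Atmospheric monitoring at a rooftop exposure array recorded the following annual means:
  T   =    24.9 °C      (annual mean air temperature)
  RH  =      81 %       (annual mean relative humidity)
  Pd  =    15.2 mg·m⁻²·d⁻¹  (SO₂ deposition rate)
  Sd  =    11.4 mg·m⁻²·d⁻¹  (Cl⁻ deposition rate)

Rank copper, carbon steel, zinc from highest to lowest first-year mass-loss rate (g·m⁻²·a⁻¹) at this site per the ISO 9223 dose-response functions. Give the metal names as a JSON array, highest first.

copper: T>10 °C ⇒ hinge -0.080·(24.9−10) = -1.1920
  SO₂ term: 0.0053·15.2^0.26·exp(0.059·81-1.1920) = 0.3885
  Sd branch = 0.01025·Sd^0.27·e^(0.036·RH+0.049·T) = 1.237 μm/a
  sum: 0.3885 + 1.237 → r_corr = 1.625 μm/a
  mass loss = 1.625 μm/a × 8.96 g/cm³ = 14.56 g·m⁻²·a⁻¹
carbon steel: T>10 °C ⇒ hinge -0.054·(24.9−10) = -0.8046
  Pd branch = 1.77·Pd^0.52·e^(0.02·RH+f) = 16.47 μm/a
  Cl⁻ term: 0.102·11.4^0.62·exp(0.033·81+0.04·24.9) = 18.08
  sum: 16.47 + 18.08 → r_corr = 34.55 μm/a
  mass loss = 34.55 μm/a × 7.85 g/cm³ = 271.2 g·m⁻²·a⁻¹
zinc: f(T) = -0.071·(T−10) [T>10 °C] = -1.0579
  SO₂ term: 0.0129·15.2^0.44·exp(0.046·81-1.0579) = 0.6157
  Sd branch = 0.0175·Sd^0.57·e^(0.008·RH+0.085·T) = 1.112 μm/a
  sum: 0.6157 + 1.112 → r_corr = 1.728 μm/a
  mass loss = 1.728 μm/a × 7.14 g/cm³ = 12.34 g·m⁻²·a⁻¹
Ordering by g·m⁻²·a⁻¹: carbon steel (271) > copper (14.6) > zinc (12.3)

["carbon steel", "copper", "zinc"]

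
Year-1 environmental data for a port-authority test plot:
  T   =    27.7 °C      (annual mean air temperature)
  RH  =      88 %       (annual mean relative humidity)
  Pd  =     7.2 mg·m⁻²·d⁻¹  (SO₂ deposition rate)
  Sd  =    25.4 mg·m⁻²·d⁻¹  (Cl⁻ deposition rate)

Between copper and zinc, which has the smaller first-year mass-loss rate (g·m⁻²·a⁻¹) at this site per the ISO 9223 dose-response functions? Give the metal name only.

copper: f(T) = -0.080·(T−10) [T>10 °C] = -1.4160
  Pd branch = 0.0053·Pd^0.26·e^(0.059·RH+f) = 0.3864 μm/a
  Sd branch = 0.01025·Sd^0.27·e^(0.036·RH+0.049·T) = 2.266 μm/a
  r_corr = 0.3864 + 2.266 = 2.653 μm/a
  mass loss = 2.653 μm/a × 8.96 g/cm³ = 23.77 g·m⁻²·a⁻¹
zinc: f(T) = -0.071·(T−10) [T>10 °C] = -1.2567
  Pd branch = 0.0129·Pd^0.44·e^(0.046·RH+f) = 0.5013 μm/a
  Cl⁻ term: 0.0175·25.4^0.57·exp(0.008·88+0.085·27.7) = 2.355
  r_corr = 0.5013 + 2.355 = 2.857 μm/a
  mass loss = 2.857 μm/a × 7.14 g/cm³ = 20.4 g·m⁻²·a⁻¹
Ordering by g·m⁻²·a⁻¹: copper (23.8) > zinc (20.4)

zinc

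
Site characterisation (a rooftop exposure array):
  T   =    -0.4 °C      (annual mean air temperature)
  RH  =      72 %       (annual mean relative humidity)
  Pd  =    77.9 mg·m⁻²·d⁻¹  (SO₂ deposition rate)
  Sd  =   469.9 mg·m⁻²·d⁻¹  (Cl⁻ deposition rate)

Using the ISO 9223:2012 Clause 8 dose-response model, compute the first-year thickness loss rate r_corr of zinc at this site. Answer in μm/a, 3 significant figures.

r_corr = 2.62 μm/a

zinc: T≤10 °C ⇒ hinge +0.038·(-0.4−10) = -0.3952
  sulphur-dioxide contribution → 1.62 μm/a
  chloride contribution → 1.003 μm/a
  total first-year rate 2.624 μm/a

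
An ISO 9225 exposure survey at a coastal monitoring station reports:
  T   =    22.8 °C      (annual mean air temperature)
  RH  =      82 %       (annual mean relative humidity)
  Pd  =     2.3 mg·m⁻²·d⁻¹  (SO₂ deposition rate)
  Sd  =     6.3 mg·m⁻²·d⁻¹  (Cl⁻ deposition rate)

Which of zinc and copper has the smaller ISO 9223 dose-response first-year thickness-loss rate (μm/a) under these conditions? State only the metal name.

zinc: f(T) = -0.071·(T−10) [T>10 °C] = -0.9088
  Pd branch = 0.0129·Pd^0.44·e^(0.046·RH+f) = 0.326 μm/a
  Sd branch = 0.0175·Sd^0.57·e^(0.008·RH+0.085·T) = 0.6687 μm/a
  r_corr = 0.326 + 0.6687 = 0.9947 μm/a
copper: T>10 °C ⇒ hinge -0.080·(22.8−10) = -1.0240
  SO₂ term: 0.0053·2.3^0.26·exp(0.059·82-1.0240) = 0.2983
  Cl⁻ term: 0.01025·6.3^0.27·exp(0.036·82+0.049·22.8) = 0.9858
  sum: 0.2983 + 0.9858 → r_corr = 1.284 μm/a
Ordering by μm/a: copper (1.28) > zinc (0.995)

zinc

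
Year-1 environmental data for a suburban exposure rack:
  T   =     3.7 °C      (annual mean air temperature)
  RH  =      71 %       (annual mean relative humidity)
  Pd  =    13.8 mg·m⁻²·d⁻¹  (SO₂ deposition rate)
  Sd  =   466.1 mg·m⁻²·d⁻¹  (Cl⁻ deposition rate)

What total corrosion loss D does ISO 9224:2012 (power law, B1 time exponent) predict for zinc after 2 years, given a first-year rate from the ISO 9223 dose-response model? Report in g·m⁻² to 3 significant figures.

zinc: temperature factor f = +0.038·(-6.3) = -0.2394
  SO₂ term: 0.0129·13.8^0.44·exp(0.046·71-0.2394) = 0.8444
  Sd branch = 0.0175·Sd^0.57·e^(0.008·RH+0.085·T) = 1.404 μm/a
  r_corr = 0.8444 + 1.404 = 2.248 μm/a
Long-term exponent b (ISO 9224 Table 2, B1) = 0.813
  D(2) = 2.248 × 2^0.813 = 2.248 × 1.757 = 3.95 μm
  Mass loss = 3.95 μm × 7.14 g/cm³ = 28.2 g·m⁻²

D(2) = 28.2 g·m⁻²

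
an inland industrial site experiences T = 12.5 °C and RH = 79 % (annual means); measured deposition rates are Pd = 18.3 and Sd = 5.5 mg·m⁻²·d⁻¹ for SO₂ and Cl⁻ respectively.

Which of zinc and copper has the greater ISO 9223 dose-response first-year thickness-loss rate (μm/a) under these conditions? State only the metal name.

zinc

zinc: T>10 °C ⇒ hinge -0.071·(12.5−10) = -0.1775
  sulphur-dioxide contribution → 1.47 μm/a
  chloride contribution → 0.2517 μm/a
  total first-year rate 1.721 μm/a
copper: temperature factor f = -0.080·(2.5) = -0.2000
  sulphur-dioxide contribution → 0.977 μm/a
  chloride contribution → 0.5149 μm/a
  total first-year rate 1.492 μm/a
Ordering by μm/a: zinc (1.72) > copper (1.49)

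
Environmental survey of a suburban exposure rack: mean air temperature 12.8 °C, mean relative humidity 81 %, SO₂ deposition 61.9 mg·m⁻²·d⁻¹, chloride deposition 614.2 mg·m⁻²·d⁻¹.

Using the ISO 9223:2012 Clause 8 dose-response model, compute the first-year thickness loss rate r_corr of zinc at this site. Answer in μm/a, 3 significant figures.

zinc: temperature factor f = -0.071·(2.8) = -0.1988
  Pd branch = 0.0129·Pd^0.44·e^(0.046·RH+f) = 2.696 μm/a
  Cl⁻ term: 0.0175·614.2^0.57·exp(0.008·81+0.085·12.8) = 3.858
  r_corr = 2.696 + 3.858 = 6.554 μm/a

r_corr = 6.55 μm/a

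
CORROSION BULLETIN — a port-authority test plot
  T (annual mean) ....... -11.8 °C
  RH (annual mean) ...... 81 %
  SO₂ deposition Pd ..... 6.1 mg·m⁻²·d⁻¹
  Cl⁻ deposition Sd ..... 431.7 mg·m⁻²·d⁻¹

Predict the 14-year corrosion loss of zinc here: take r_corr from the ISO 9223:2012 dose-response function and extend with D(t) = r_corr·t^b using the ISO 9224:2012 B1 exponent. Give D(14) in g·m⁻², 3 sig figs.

zinc: T≤10 °C ⇒ hinge +0.038·(-11.8−10) = -0.8284
  SO₂ term: 0.0129·6.1^0.44·exp(0.046·81-0.8284) = 0.5183
  Sd branch = 0.0175·Sd^0.57·e^(0.008·RH+0.085·T) = 0.3899 μm/a
  sum: 0.5183 + 0.3899 → r_corr = 0.9081 μm/a
Power-law: D(14) = r_corr · 14^0.813
  D(14) = 0.9081 × 14^0.813 = 0.9081 × 8.547 = 7.762 μm
  Mass loss = 7.762 μm × 7.14 g/cm³ = 55.42 g·m⁻²

D(14) = 55.4 g·m⁻²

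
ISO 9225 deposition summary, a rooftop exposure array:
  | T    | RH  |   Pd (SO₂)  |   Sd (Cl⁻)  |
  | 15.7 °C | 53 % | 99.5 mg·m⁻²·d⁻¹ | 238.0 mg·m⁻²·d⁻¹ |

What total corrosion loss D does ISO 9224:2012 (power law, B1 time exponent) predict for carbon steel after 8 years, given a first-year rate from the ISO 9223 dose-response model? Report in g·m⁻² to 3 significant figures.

carbon steel: temperature factor f = -0.054·(5.7) = -0.3078
  Pd branch = 1.77·Pd^0.52·e^(0.02·RH+f) = 41.07 μm/a
  Sd branch = 0.102·Sd^0.62·e^(0.033·RH+0.04·T) = 32.69 μm/a
  r_corr = 41.07 + 32.69 = 73.76 μm/a
Power-law: D(8) = r_corr · 8^0.523
  D(8) = 73.76 × 8^0.523 = 73.76 × 2.967 = 218.8 μm
  Mass loss = 218.8 μm × 7.85 g/cm³ = 1718 g·m⁻²

D(8) = 1.72e+03 g·m⁻²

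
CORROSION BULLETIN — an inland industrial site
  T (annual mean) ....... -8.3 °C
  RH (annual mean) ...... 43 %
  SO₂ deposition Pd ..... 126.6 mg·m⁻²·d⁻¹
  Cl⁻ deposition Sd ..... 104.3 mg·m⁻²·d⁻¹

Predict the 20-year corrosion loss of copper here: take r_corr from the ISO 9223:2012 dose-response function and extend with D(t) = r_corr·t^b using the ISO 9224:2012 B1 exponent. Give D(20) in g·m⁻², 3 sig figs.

copper: T≤10 °C ⇒ hinge +0.126·(-8.3−10) = -2.3058
  Pd branch = 0.0053·Pd^0.26·e^(0.059·RH+f) = 0.02351 μm/a
  Cl⁻ term: 0.01025·104.3^0.27·exp(0.036·43+0.049·-8.3) = 0.1125
  sum: 0.02351 + 0.1125 → r_corr = 0.1361 μm/a
ISO 9224: D(t) = r_corr · t^b with b = 0.667 (copper, B1)
  D(20) = 0.1361 × 20^0.667 = 0.1361 × 7.375 = 1.003 μm
  Mass loss = 1.003 μm × 8.96 g/cm³ = 8.991 g·m⁻²

D(20) = 8.99 g·m⁻²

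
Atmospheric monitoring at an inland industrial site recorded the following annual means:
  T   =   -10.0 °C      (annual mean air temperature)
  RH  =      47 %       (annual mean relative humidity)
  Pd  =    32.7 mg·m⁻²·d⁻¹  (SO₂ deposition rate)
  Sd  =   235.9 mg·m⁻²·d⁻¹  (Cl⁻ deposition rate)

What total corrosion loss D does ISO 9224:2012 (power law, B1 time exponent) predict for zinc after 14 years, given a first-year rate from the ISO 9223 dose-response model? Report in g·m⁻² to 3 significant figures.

D(14) = 29.8 g·m⁻²

zinc: T≤10 °C ⇒ hinge +0.038·(-10.0−10) = -0.7600
  SO₂ term: 0.0129·32.7^0.44·exp(0.046·47-0.7600) = 0.2431
  Cl⁻ term: 0.0175·235.9^0.57·exp(0.008·47+0.085·-10.0) = 0.2453
  sum: 0.2431 + 0.2453 → r_corr = 0.4884 μm/a
ISO 9224: D(t) = r_corr · t^b with b = 0.813 (zinc, B1)
  D(14) = 0.4884 × 14^0.813 = 0.4884 × 8.547 = 4.174 μm
  Mass loss = 4.174 μm × 7.14 g/cm³ = 29.8 g·m⁻²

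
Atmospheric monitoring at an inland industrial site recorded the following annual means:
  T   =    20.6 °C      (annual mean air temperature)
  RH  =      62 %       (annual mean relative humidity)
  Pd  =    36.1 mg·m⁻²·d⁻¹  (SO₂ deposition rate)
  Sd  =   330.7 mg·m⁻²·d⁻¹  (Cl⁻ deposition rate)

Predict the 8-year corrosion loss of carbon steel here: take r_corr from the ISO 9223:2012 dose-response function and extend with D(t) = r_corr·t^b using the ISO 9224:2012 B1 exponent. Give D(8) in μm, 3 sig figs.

D(8) = 261 μm

carbon steel: f(T) = -0.054·(T−10) [T>10 °C] = -0.5724
  Pd branch = 1.77·Pd^0.52·e^(0.02·RH+f) = 22.27 μm/a
  Cl⁻ term: 0.102·330.7^0.62·exp(0.033·62+0.04·20.6) = 65.63
  sum: 22.27 + 65.63 → r_corr = 87.9 μm/a
Power-law: D(8) = r_corr · 8^0.523
  D(8) = 87.9 × 8^0.523 = 87.9 × 2.967 = 260.8 μm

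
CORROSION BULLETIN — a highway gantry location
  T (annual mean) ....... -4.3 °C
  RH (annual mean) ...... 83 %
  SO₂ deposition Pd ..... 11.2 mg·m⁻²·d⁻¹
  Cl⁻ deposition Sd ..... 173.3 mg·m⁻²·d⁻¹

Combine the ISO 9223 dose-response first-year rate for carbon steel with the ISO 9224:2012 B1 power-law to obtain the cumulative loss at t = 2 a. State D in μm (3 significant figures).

D(2) = 52.2 μm

carbon steel: f(T) = +0.150·(T−10) [T≤10 °C] = -2.1450
  sulphur-dioxide contribution → 3.828 μm/a
  chloride contribution → 32.47 μm/a
  total first-year rate 36.3 μm/a
ISO 9224: D(t) = r_corr · t^b with b = 0.523 (carbon steel, B1)
  D(2) = 36.3 × 2^0.523 = 36.3 × 1.437 = 52.16 μm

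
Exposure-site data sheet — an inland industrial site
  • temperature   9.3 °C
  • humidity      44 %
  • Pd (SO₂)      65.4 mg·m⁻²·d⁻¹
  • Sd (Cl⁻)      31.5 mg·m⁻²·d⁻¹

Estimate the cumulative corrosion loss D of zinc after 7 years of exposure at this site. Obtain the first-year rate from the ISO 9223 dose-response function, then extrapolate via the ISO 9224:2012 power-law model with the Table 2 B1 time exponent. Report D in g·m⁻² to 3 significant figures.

D(7) = 34.4 g·m⁻²

zinc: T≤10 °C ⇒ hinge +0.038·(9.3−10) = -0.0266
  SO₂ term: 0.0129·65.4^0.44·exp(0.046·44-0.0266) = 0.5983
  Sd branch = 0.0175·Sd^0.57·e^(0.008·RH+0.085·T) = 0.392 μm/a
  sum: 0.5983 + 0.392 → r_corr = 0.9903 μm/a
Long-term exponent b (ISO 9224 Table 2, B1) = 0.813
  D(7) = 0.9903 × 7^0.813 = 0.9903 × 4.865 = 4.817 μm
  Mass loss = 4.817 μm × 7.14 g/cm³ = 34.4 g·m⁻²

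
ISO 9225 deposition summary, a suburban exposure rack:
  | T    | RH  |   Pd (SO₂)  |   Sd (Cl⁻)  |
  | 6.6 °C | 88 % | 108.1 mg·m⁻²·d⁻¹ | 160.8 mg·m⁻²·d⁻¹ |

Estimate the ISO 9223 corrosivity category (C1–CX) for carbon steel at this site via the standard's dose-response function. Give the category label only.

C5

carbon steel: temperature factor f = +0.150·(-3.4) = -0.5100
  SO₂ term: 1.77·108.1^0.52·exp(0.02·88-0.5100) = 70.54
  Sd branch = 0.102·Sd^0.62·e^(0.033·RH+0.04·T) = 56.54 μm/a
  sum: 70.54 + 56.54 → r_corr = 127.1 μm/a
ISO 9223 Table 2 (carbon steel): 80 < 127 ≤ 200 μm/a ⇒ C5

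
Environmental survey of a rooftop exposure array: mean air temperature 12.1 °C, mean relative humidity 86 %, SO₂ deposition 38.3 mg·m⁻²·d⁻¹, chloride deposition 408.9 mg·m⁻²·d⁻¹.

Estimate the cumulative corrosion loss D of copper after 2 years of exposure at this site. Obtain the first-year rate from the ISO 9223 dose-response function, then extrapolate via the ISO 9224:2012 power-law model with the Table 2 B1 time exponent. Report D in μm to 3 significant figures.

copper: temperature factor f = -0.080·(2.1) = -0.1680
  SO₂ term: 0.0053·38.3^0.26·exp(0.059·86-0.1680) = 1.847
  Sd branch = 0.01025·Sd^0.27·e^(0.036·RH+0.049·T) = 2.079 μm/a
  sum: 1.847 + 2.079 → r_corr = 3.927 μm/a
ISO 9224: D(t) = r_corr · t^b with b = 0.667 (copper, B1)
  D(2) = 3.927 × 2^0.667 = 3.927 × 1.588 = 6.235 μm

D(2) = 6.23 μm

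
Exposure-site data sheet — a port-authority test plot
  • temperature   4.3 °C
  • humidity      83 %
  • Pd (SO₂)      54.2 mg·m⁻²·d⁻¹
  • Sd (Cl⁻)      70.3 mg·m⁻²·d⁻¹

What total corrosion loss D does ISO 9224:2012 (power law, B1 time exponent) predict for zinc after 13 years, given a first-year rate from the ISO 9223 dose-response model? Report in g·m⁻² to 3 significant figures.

D(13) = 189 g·m⁻²

zinc: temperature factor f = +0.038·(-5.7) = -0.2166
  SO₂ term: 0.0129·54.2^0.44·exp(0.046·83-0.2166) = 2.739
  Sd branch = 0.0175·Sd^0.57·e^(0.008·RH+0.085·T) = 0.5532 μm/a
  r_corr = 2.739 + 0.5532 = 3.292 μm/a
ISO 9224: D(t) = r_corr · t^b with b = 0.813 (zinc, B1)
  D(13) = 3.292 × 13^0.813 = 3.292 × 8.047 = 26.49 μm
  Mass loss = 26.49 μm × 7.14 g/cm³ = 189.2 g·m⁻²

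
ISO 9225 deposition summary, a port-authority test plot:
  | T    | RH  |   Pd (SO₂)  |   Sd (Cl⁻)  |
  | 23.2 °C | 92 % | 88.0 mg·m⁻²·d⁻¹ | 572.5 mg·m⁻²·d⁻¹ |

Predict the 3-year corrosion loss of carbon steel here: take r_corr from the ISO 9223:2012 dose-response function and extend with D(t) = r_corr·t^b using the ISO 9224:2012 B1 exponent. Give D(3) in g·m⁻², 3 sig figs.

carbon steel: T>10 °C ⇒ hinge -0.054·(23.2−10) = -0.7128
  SO₂ term: 1.77·88.0^0.52·exp(0.02·92-0.7128) = 56.06
  Sd branch = 0.102·Sd^0.62·e^(0.033·RH+0.04·T) = 275.4 μm/a
  r_corr = 56.06 + 275.4 = 331.5 μm/a
Power-law: D(3) = r_corr · 3^0.523
  D(3) = 331.5 × 3^0.523 = 331.5 × 1.776 = 588.8 μm
  Mass loss = 588.8 μm × 7.85 g/cm³ = 4622 g·m⁻²

D(3) = 4.62e+03 g·m⁻²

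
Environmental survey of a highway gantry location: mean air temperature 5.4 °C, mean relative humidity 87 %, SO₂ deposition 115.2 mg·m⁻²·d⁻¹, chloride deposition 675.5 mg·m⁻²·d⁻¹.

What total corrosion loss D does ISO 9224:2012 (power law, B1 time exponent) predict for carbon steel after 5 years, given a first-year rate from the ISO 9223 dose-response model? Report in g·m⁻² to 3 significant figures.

carbon steel: f(T) = +0.150·(T−10) [T≤10 °C] = -0.6900
  sulphur-dioxide contribution → 59.69 μm/a
  chloride contribution → 127 μm/a
  total first-year rate 186.6 μm/a
Power-law: D(5) = r_corr · 5^0.523
  D(5) = 186.6 × 5^0.523 = 186.6 × 2.32 = 433.1 μm
  Mass loss = 433.1 μm × 7.85 g/cm³ = 3400 g·m⁻²

D(5) = 3.40e+03 g·m⁻²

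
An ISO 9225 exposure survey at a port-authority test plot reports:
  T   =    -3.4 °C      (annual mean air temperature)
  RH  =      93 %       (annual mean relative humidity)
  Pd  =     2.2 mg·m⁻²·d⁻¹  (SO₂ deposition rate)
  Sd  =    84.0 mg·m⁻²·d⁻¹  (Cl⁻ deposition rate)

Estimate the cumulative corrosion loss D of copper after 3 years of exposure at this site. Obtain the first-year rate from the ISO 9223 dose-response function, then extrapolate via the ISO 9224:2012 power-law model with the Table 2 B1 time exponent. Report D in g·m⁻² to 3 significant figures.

D(3) = 20.6 g·m⁻²

copper: temperature factor f = +0.126·(-13.4) = -1.6884
  sulphur-dioxide contribution → 0.2904 μm/a
  chloride contribution → 0.8165 μm/a
  ⇒ r_corr(copper) = 1.107 μm/a
Long-term exponent b (ISO 9224 Table 2, B1) = 0.667
  D(3) = 1.107 × 3^0.667 = 1.107 × 2.081 = 2.303 μm
  Mass loss = 2.303 μm × 8.96 g/cm³ = 20.64 g·m⁻²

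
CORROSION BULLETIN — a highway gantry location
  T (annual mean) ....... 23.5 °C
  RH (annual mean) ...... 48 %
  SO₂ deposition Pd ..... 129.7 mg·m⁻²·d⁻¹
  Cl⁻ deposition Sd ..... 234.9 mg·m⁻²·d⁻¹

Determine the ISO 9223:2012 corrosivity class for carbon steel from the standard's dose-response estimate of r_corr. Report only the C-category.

C4

carbon steel: temperature factor f = -0.054·(13.5) = -0.7290
  Pd branch = 1.77·Pd^0.52·e^(0.02·RH+f) = 27.99 μm/a
  Cl⁻ term: 0.102·234.9^0.62·exp(0.033·48+0.04·23.5) = 37.56
  r_corr = 27.99 + 37.56 = 65.55 μm/a
65.5 μm/a falls in (50, 80] for carbon steel → category C4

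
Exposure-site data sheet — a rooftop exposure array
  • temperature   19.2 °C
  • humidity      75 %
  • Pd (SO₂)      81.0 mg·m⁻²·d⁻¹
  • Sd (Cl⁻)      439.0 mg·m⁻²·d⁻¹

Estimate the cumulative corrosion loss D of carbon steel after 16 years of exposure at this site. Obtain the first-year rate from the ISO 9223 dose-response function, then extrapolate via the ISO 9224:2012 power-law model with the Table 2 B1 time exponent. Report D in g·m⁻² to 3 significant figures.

D(16) = 5.39e+03 g·m⁻²

carbon steel: f(T) = -0.054·(T−10) [T>10 °C] = -0.4968
  Pd branch = 1.77·Pd^0.52·e^(0.02·RH+f) = 47.43 μm/a
  Sd branch = 0.102·Sd^0.62·e^(0.033·RH+0.04·T) = 113.6 μm/a
  r_corr = 47.43 + 113.6 = 161 μm/a
Long-term exponent b (ISO 9224 Table 2, B1) = 0.523
  D(16) = 161 × 16^0.523 = 161 × 4.263 = 686.5 μm
  Mass loss = 686.5 μm × 7.85 g/cm³ = 5389 g·m⁻²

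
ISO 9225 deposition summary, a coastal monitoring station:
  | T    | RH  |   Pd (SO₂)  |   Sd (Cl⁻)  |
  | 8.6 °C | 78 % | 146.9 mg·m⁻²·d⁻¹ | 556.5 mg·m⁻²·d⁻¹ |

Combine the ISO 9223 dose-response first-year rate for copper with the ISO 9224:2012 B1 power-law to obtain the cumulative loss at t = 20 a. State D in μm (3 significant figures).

copper: f(T) = +0.126·(T−10) [T≤10 °C] = -0.1764
  sulphur-dioxide contribution → 1.621 μm/a
  chloride contribution → 1.427 μm/a
  ⇒ r_corr(copper) = 3.048 μm/a
Long-term exponent b (ISO 9224 Table 2, B1) = 0.667
  D(20) = 3.048 × 20^0.667 = 3.048 × 7.375 = 22.48 μm

D(20) = 22.5 μm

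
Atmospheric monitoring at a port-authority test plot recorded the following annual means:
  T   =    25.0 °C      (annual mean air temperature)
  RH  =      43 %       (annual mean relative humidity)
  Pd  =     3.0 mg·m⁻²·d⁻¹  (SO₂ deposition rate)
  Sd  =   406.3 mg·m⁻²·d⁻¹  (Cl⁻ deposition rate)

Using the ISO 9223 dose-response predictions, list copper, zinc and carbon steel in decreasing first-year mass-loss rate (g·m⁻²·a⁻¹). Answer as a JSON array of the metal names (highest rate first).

["carbon steel", "zinc", "copper"]

copper: T>10 °C ⇒ hinge -0.080·(25.0−10) = -1.2000
  sulphur-dioxide contribution → 0.02685 μm/a
  chloride contribution → 0.8306 μm/a
  total first-year rate 0.8575 μm/a
  mass loss = 0.8575 μm/a × 8.96 g/cm³ = 7.683 g·m⁻²·a⁻¹
zinc: f(T) = -0.071·(T−10) [T>10 °C] = -1.0650
  sulphur-dioxide contribution → 0.05212 μm/a
  chloride contribution → 6.344 μm/a
  total first-year rate 6.396 μm/a
  mass loss = 6.396 μm/a × 7.14 g/cm³ = 45.67 g·m⁻²·a⁻¹
carbon steel: f(T) = -0.054·(T−10) [T>10 °C] = -0.8100
  sulphur-dioxide contribution → 3.295 μm/a
  chloride contribution → 47.49 μm/a
  ⇒ r_corr(carbon steel) = 50.79 μm/a
  mass loss = 50.79 μm/a × 7.85 g/cm³ = 398.7 g·m⁻²·a⁻¹
Ordering by g·m⁻²·a⁻¹: carbon steel (399) > zinc (45.7) > copper (7.68)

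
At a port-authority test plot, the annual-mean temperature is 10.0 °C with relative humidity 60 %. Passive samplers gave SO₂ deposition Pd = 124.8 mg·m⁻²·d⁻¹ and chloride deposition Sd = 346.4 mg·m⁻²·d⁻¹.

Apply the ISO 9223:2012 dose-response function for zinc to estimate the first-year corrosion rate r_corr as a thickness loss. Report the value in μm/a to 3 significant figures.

r_corr = 3.56 μm/a

zinc: f(T) = +0.038·(T−10) [T≤10 °C] = +0.0000
  sulphur-dioxide contribution → 1.704 μm/a
  chloride contribution → 1.854 μm/a
  ⇒ r_corr(zinc) = 3.559 μm/a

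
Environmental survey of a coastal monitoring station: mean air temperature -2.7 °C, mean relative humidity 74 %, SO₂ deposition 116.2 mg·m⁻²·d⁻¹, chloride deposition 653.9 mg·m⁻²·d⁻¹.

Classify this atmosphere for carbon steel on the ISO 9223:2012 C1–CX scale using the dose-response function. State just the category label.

C4

carbon steel: temperature factor f = +0.150·(-12.7) = -1.9050
  SO₂ term: 1.77·116.2^0.52·exp(0.02·74-1.9050) = 13.72
  Sd branch = 0.102·Sd^0.62·e^(0.033·RH+0.04·T) = 58.59 μm/a
  r_corr = 13.72 + 58.59 = 72.31 μm/a
72.3 μm/a falls in (50, 80] for carbon steel → category C4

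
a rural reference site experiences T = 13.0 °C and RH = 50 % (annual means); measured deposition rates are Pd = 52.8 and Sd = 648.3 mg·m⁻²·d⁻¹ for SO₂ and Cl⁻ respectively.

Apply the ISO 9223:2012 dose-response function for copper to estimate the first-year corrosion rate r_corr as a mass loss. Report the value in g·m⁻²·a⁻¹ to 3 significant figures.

copper: temperature factor f = -0.080·(3.0) = -0.2400
  Pd branch = 0.0053·Pd^0.26·e^(0.059·RH+f) = 0.2234 μm/a
  Cl⁻ term: 0.01025·648.3^0.27·exp(0.036·50+0.049·13.0) = 0.6734
  r_corr = 0.2234 + 0.6734 = 0.8968 μm/a
Convert to mass loss: 0.8968 μm/a × 8.96 g/cm³ = 8.035 g·m⁻²·a⁻¹

r_corr = 8.04 g·m⁻²·a⁻¹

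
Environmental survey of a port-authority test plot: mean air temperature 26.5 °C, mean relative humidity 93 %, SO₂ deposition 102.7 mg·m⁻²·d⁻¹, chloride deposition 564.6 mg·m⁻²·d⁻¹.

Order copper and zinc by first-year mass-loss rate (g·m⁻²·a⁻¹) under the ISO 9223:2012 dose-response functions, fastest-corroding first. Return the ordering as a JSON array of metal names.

copper: temperature factor f = -0.080·(16.5) = -1.3200
  SO₂ term: 0.0053·102.7^0.26·exp(0.059·93-1.3200) = 1.14
  Cl⁻ term: 0.01025·564.6^0.27·exp(0.036·93+0.049·26.5) = 5.911
  sum: 1.14 + 5.911 → r_corr = 7.051 μm/a
  mass loss = 7.051 μm/a × 8.96 g/cm³ = 63.18 g·m⁻²·a⁻¹
zinc: f(T) = -0.071·(T−10) [T>10 °C] = -1.1715
  Pd branch = 0.0129·Pd^0.44·e^(0.046·RH+f) = 2.212 μm/a
  Cl⁻ term: 0.0175·564.6^0.57·exp(0.008·93+0.085·26.5) = 12.97
  sum: 2.212 + 12.97 → r_corr = 15.18 μm/a
  mass loss = 15.18 μm/a × 7.14 g/cm³ = 108.4 g·m⁻²·a⁻¹
Ordering by g·m⁻²·a⁻¹: zinc (108) > copper (63.2)

["zinc", "copper"]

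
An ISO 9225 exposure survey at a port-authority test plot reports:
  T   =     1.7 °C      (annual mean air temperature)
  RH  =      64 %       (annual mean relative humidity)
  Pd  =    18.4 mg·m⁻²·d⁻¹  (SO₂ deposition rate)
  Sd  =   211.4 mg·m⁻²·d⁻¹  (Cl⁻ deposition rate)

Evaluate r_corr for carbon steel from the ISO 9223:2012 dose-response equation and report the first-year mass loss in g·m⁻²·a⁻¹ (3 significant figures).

r_corr = 261 g·m⁻²·a⁻¹

carbon steel: T≤10 °C ⇒ hinge +0.150·(1.7−10) = -1.2450
  SO₂ term: 1.77·18.4^0.52·exp(0.02·64-1.2450) = 8.334
  Sd branch = 0.102·Sd^0.62·e^(0.033·RH+0.04·T) = 24.94 μm/a
  sum: 8.334 + 24.94 → r_corr = 33.28 μm/a
Convert to mass loss: 33.28 μm/a × 7.85 g/cm³ = 261.2 g·m⁻²·a⁻¹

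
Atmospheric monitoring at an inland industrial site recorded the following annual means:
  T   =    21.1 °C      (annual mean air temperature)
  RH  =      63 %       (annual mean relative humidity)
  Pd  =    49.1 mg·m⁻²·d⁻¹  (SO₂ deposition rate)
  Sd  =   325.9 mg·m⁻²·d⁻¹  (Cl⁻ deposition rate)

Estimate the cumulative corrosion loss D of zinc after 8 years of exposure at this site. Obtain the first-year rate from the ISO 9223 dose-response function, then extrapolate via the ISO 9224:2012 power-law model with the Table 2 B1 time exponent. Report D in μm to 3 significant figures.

D(8) = 28.8 μm

zinc: f(T) = -0.071·(T−10) [T>10 °C] = -0.7881
  SO₂ term: 0.0129·49.1^0.44·exp(0.046·63-0.7881) = 0.5902
  Cl⁻ term: 0.0175·325.9^0.57·exp(0.008·63+0.085·21.1) = 4.713
  sum: 0.5902 + 4.713 → r_corr = 5.303 μm/a
ISO 9224: D(t) = r_corr · t^b with b = 0.813 (zinc, B1)
  D(8) = 5.303 × 8^0.813 = 5.303 × 5.423 = 28.76 μm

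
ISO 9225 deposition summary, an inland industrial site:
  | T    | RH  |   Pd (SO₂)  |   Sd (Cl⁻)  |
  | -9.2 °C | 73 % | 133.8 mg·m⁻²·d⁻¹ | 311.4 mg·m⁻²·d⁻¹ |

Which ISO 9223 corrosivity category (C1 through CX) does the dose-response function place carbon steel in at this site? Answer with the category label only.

C3

carbon steel: f(T) = +0.150·(T−10) [T≤10 °C] = -2.8800
  Pd branch = 1.77·Pd^0.52·e^(0.02·RH+f) = 5.458 μm/a
  Cl⁻ term: 0.102·311.4^0.62·exp(0.033·73+0.04·-9.2) = 27.6
  sum: 5.458 + 27.6 → r_corr = 33.05 μm/a
ISO 9223 Table 2 (carbon steel): 25 < 33.1 ≤ 50 μm/a ⇒ C3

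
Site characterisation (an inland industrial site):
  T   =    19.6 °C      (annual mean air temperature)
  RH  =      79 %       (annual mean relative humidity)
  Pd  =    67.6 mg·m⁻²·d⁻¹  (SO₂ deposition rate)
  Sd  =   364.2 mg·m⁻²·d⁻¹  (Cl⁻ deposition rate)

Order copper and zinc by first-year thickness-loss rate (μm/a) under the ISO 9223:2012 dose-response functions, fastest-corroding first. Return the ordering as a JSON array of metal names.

["zinc", "copper"]

copper: f(T) = -0.080·(T−10) [T>10 °C] = -0.7680
  Pd branch = 0.0053·Pd^0.26·e^(0.059·RH+f) = 0.7776 μm/a
  Sd branch = 0.01025·Sd^0.27·e^(0.036·RH+0.049·T) = 2.262 μm/a
  r_corr = 0.7776 + 2.262 = 3.04 μm/a
zinc: temperature factor f = -0.071·(9.6) = -0.6816
  SO₂ term: 0.0129·67.6^0.44·exp(0.046·79-0.6816) = 1.578
  Cl⁻ term: 0.0175·364.2^0.57·exp(0.008·79+0.085·19.6) = 5.024
  r_corr = 1.578 + 5.024 = 6.601 μm/a
Ordering by μm/a: zinc (6.6) > copper (3.04)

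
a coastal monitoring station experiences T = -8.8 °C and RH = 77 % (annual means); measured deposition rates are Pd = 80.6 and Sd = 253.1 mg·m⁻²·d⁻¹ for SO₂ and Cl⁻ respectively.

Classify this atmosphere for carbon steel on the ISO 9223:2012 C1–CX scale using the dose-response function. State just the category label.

C3

carbon steel: T≤10 °C ⇒ hinge +0.150·(-8.8−10) = -2.8200
  SO₂ term: 1.77·80.6^0.52·exp(0.02·77-2.8200) = 4.824
  Sd branch = 0.102·Sd^0.62·e^(0.033·RH+0.04·T) = 28.14 μm/a
  r_corr = 4.824 + 28.14 = 32.96 μm/a
ISO 9223 Table 2 (carbon steel): 25 < 33 ≤ 50 μm/a ⇒ C3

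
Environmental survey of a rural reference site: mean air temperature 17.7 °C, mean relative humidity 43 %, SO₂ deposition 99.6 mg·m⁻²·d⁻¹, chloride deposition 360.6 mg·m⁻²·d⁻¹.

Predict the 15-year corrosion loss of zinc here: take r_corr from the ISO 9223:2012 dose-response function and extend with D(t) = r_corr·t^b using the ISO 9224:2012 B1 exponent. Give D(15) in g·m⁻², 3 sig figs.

D(15) = 232 g·m⁻²

zinc: T>10 °C ⇒ hinge -0.071·(17.7−10) = -0.5467
  Pd branch = 0.0129·Pd^0.44·e^(0.046·RH+f) = 0.4087 μm/a
  Cl⁻ term: 0.0175·360.6^0.57·exp(0.008·43+0.085·17.7) = 3.187
  r_corr = 0.4087 + 3.187 = 3.595 μm/a
Long-term exponent b (ISO 9224 Table 2, B1) = 0.813
  D(15) = 3.595 × 15^0.813 = 3.595 × 9.04 = 32.5 μm
  Mass loss = 32.5 μm × 7.14 g/cm³ = 232.1 g·m⁻²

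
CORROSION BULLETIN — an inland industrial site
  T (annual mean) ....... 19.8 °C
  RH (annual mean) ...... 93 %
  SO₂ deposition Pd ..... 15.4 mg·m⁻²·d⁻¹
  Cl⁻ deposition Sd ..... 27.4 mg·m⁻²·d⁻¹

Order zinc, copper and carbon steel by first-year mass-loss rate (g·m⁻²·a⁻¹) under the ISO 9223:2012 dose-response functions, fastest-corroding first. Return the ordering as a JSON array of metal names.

zinc: T>10 °C ⇒ hinge -0.071·(19.8−10) = -0.6958
  SO₂ term: 0.0129·15.4^0.44·exp(0.046·93-0.6958) = 1.545
  Sd branch = 0.0175·Sd^0.57·e^(0.008·RH+0.085·T) = 1.308 μm/a
  sum: 1.545 + 1.308 → r_corr = 2.853 μm/a
  mass loss = 2.853 μm/a × 7.14 g/cm³ = 20.37 g·m⁻²·a⁻¹
copper: f(T) = -0.080·(T−10) [T>10 °C] = -0.7840
  Pd branch = 0.0053·Pd^0.26·e^(0.059·RH+f) = 1.19 μm/a
  Sd branch = 0.01025·Sd^0.27·e^(0.036·RH+0.049·T) = 1.881 μm/a
  sum: 1.19 + 1.881 → r_corr = 3.07 μm/a
  mass loss = 3.07 μm/a × 8.96 g/cm³ = 27.51 g·m⁻²·a⁻¹
carbon steel: f(T) = -0.054·(T−10) [T>10 °C] = -0.5292
  Pd branch = 1.77·Pd^0.52·e^(0.02·RH+f) = 27.76 μm/a
  Sd branch = 0.102·Sd^0.62·e^(0.033·RH+0.04·T) = 37.74 μm/a
  sum: 27.76 + 37.74 → r_corr = 65.5 μm/a
  mass loss = 65.5 μm/a × 7.85 g/cm³ = 514.2 g·m⁻²·a⁻¹
Ordering by g·m⁻²·a⁻¹: carbon steel (514) > copper (27.5) > zinc (20.4)

["carbon steel", "copper", "zinc"]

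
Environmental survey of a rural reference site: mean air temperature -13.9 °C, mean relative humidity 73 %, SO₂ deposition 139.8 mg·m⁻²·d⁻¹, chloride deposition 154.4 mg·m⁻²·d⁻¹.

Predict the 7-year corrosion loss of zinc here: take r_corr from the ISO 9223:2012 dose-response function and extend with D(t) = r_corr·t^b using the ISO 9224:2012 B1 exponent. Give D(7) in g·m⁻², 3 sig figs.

D(7) = 51.5 g·m⁻²

zinc: temperature factor f = +0.038·(-23.9) = -0.9082
  SO₂ term: 0.0129·139.8^0.44·exp(0.046·73-0.9082) = 1.314
  Sd branch = 0.0175·Sd^0.57·e^(0.008·RH+0.085·T) = 0.1702 μm/a
  sum: 1.314 + 0.1702 → r_corr = 1.484 μm/a
ISO 9224: D(t) = r_corr · t^b with b = 0.813 (zinc, B1)
  D(7) = 1.484 × 7^0.813 = 1.484 × 4.865 = 7.22 μm
  Mass loss = 7.22 μm × 7.14 g/cm³ = 51.55 g·m⁻²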